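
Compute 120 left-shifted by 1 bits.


0b1111000 << 1 = 0b11110000 = 240

240


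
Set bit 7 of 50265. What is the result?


50265 | (1 << 7) = 50265 | 128 = 50393

50393


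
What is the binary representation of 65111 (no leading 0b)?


65111 = 1111111001010111 in binary

1111111001010111


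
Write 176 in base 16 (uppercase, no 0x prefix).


176 = B0 hex

B0


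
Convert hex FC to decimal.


FC hex = 252 decimal

252


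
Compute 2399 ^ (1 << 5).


2399 ^ (1 << 5) = 2399 ^ 32 = 2431

2431


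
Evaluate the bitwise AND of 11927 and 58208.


0b10111010010111 & 0b1110001101100000 = 0b10001000000000 = 8704

8704


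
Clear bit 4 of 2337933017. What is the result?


2337933017 & ~(1 << 4) = 2337933001

2337933001


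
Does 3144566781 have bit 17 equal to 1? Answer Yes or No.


0b10111011011011100100011111111101, bit 17 = 1. Yes

Yes


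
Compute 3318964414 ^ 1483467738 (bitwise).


0b11000101110100110110000010111110 ^ 0b1011000011010111110101111011010 = 0b10011101101110001000101101100100 = 2646117220

2646117220


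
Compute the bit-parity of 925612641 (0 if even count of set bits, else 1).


0b110111001010111011101001100001 has 17 ones => parity 1

1


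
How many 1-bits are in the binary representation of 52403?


0b1100110010110011 has 9 set bits

9


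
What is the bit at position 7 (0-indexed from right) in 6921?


0b1101100001001, position 7 = 0

0


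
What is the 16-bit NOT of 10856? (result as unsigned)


~0b10101001101000 = 0b1101010110010111 = 54679 (16-bit unsigned)

54679


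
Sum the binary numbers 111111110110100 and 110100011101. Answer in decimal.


111111110110100 + 110100011101 = 1000110011010001 = 36049

36049


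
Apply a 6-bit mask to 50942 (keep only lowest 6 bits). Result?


50942 & 63 = 62

62


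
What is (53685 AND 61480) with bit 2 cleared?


Step 1: 53685 & 61480 = 53280
Step 2: 53280 & ~(1 << 2) = 53280

53280


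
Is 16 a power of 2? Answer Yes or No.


0b10000. Only one bit set => Yes

Yes


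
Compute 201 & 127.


0b11001001 & 0b1111111 = 0b1001001 = 73

73


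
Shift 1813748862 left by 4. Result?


0b1101100000110111001110001111110 << 4 = 0b11011000001101110011100011111100000 = 29019981792

29019981792


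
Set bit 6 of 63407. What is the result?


63407 | (1 << 6) = 63407 | 64 = 63471

63471


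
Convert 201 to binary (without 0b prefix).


201 = 11001001 in binary

11001001


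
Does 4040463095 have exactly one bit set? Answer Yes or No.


0b11110000110101001001001011110111. Multiple bits set => No

No


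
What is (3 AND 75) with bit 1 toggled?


Step 1: 3 & 75 = 3
Step 2: 3 ^ (1 << 1) = 3 ^ 2 = 1

1


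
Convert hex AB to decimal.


AB hex = 171 decimal

171


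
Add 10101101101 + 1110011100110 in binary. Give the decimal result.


10101101101 + 1110011100110 = 10001001010011 = 8787

8787


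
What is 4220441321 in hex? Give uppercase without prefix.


4220441321 = FB8ED2E9 hex

FB8ED2E9


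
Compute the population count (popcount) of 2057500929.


0b1111010101000101111100100000001 has 15 set bits

15


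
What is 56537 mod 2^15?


56537 & 32767 = 23769

23769


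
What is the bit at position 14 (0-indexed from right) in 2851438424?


0b10101001111101010111111101011000, position 14 = 1

1


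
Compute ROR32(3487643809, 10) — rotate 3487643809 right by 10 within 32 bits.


Rotate 0b11001111111000010011100010100001 right by 10 (32-bit) = 0b101000011100111111100001001110 = 678688846

678688846


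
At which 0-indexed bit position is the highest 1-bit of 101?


0b1100101. Highest set bit at position 6

6


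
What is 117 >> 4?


0b1110101 >> 4 = 0b111 = 7

7


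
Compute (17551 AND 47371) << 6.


Step 1: 17551 & 47371 = 11
Step 2: 11 << 6 = 704

704


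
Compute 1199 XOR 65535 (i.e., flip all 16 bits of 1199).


1199 ^ 65535 = 64336

64336


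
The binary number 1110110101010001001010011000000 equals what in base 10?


1110110101010001001010011000000 in decimal = 1990759616

1990759616


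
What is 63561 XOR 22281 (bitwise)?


0b1111100001001001 ^ 0b101011100001001 = 0b1010111101000000 = 44864

44864


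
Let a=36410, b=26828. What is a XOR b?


36410 ^ 26828 = 59126

59126


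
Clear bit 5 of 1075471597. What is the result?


1075471597 & ~(1 << 5) = 1075471565

1075471565


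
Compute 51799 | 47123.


0b1100101001010111 | 0b1011100000010011 = 0b1111101001010111 = 64087

64087


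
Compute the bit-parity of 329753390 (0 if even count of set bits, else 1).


0b10011101001111010001100101110 has 16 ones => parity 0

0


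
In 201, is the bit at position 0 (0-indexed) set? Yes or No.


0b11001001, bit 0 = 1. Yes

Yes


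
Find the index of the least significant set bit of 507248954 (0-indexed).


0b11110001111000000000100111010. Lowest set bit at position 1

1


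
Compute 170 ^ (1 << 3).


170 ^ (1 << 3) = 170 ^ 8 = 162

162


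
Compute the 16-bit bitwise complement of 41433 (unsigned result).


~0b1010000111011001 = 0b101111000100110 = 24102 (16-bit unsigned)

24102


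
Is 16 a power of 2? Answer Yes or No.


0b10000. Only one bit set => Yes

Yes


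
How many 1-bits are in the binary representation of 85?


0b1010101 has 4 set bits

4


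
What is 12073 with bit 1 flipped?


12073 ^ (1 << 1) = 12073 ^ 2 = 12075

12075


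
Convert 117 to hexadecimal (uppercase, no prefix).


117 = 75 hex

75


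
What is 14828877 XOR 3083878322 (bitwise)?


0b111000100100010101001101 ^ 0b10110111110100000011111110110010 = 0b10110111001100100111101011111111 = 3073538815

3073538815


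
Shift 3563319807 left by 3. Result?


0b11010100011000111111000111111111 << 3 = 0b11010100011000111111000111111111000 = 28506558456

28506558456


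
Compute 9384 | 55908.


0b10010010101000 | 0b1101101001100100 = 0b1111111011101100 = 65260

65260


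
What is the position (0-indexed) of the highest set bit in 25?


0b11001. Highest set bit at position 4

4


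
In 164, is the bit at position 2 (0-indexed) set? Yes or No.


0b10100100, bit 2 = 1. Yes

Yes


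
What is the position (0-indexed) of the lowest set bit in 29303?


0b111001001110111. Lowest set bit at position 0

0


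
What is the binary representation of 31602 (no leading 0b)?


31602 = 111101101110010 in binary

111101101110010


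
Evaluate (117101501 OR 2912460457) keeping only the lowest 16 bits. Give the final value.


Step 1: 117101501 | 2912460457 = 2952454077
Step 2: 2952454077 & 65535 = 57277

57277


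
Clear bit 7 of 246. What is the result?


246 & ~(1 << 7) = 118

118


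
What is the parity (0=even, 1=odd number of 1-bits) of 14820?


0b11100111100100 has 8 ones => parity 0

0


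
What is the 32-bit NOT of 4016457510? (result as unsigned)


~0b11101111011001100100011100100110 = 0b10000100110011011100011011001 = 278509785 (32-bit unsigned)

278509785


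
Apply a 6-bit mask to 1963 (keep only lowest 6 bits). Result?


1963 & 63 = 43

43


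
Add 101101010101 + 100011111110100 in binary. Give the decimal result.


101101010101 + 100011111110100 = 101001101001001 = 21321

21321


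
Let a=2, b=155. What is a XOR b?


2 ^ 155 = 153

153


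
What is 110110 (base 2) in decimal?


110110 in decimal = 54

54


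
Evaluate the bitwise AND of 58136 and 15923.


0b1110001100011000 & 0b11111000110011 = 0b10001000010000 = 8720

8720


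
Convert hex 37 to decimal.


37 hex = 55 decimal

55


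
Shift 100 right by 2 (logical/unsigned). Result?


0b1100100 >> 2 = 0b11001 = 25

25


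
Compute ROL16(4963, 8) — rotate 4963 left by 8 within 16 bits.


Rotate 0b1001101100011 left by 8 (16-bit) = 0b110001100010011 = 25363

25363


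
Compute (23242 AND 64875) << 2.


Step 1: 23242 & 64875 = 22602
Step 2: 22602 << 2 = 90408

90408


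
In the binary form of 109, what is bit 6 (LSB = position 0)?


0b1101101, position 6 = 1

1


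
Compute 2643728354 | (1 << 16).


2643728354 | (1 << 16) = 2643728354 | 65536 = 2643793890

2643793890


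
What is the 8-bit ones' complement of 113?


113 ^ 255 = 142

142


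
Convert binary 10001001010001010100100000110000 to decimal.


10001001010001010100100000110000 in decimal = 2303019056

2303019056


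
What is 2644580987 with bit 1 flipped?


2644580987 ^ (1 << 1) = 2644580987 ^ 2 = 2644580985

2644580985


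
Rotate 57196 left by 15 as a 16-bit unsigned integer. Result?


Rotate 0b1101111101101100 left by 15 (16-bit) = 0b110111110110110 = 28598

28598


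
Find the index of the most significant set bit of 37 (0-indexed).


0b100101. Highest set bit at position 5

5


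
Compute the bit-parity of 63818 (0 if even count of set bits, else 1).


0b1111100101001010 has 9 ones => parity 1

1


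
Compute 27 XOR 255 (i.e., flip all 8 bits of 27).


27 ^ 255 = 228

228


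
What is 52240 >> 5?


0b1100110000010000 >> 5 = 0b11001100000 = 1632

1632


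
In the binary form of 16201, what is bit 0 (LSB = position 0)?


0b11111101001001, position 0 = 1

1


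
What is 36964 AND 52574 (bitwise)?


0b1001000001100100 & 0b1100110101011110 = 0b1000000001000100 = 32836

32836


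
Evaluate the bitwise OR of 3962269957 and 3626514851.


0b11101100001010110111000100000101 | 0b11011000001010000011100110100011 = 0b11111100001010110111100110100111 = 4230707623

4230707623


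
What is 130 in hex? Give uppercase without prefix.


130 = 82 hex

82


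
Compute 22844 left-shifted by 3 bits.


0b101100100111100 << 3 = 0b101100100111100000 = 182752

182752


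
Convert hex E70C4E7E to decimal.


E70C4E7E hex = 3876343422 decimal

3876343422


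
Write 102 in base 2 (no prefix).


102 = 1100110 in binary

1100110


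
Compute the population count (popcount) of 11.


0b1011 has 3 set bits

3


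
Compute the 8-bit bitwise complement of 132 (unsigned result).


~0b10000100 = 0b1111011 = 123 (8-bit unsigned)

123


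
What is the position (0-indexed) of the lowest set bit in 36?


0b100100. Lowest set bit at position 2

2


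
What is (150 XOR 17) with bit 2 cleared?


Step 1: 150 ^ 17 = 135
Step 2: 135 & ~(1 << 2) = 131

131


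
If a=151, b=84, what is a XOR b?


151 ^ 84 = 195

195


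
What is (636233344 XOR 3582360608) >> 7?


Step 1: 636233344 ^ 3582360608 = 4033501856
Step 2: 4033501856 >> 7 = 31511733

31511733


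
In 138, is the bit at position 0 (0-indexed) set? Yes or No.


0b10001010, bit 0 = 0. No

No


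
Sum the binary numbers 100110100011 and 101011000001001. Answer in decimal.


100110100011 + 101011000001001 = 101111110101100 = 24492

24492


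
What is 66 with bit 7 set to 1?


66 | (1 << 7) = 66 | 128 = 194

194


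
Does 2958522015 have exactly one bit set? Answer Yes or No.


0b10110000010101110111011010011111. Multiple bits set => No

No


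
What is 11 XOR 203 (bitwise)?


0b1011 ^ 0b11001011 = 0b11000000 = 192

192


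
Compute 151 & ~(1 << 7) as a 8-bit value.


151 & ~(1 << 7) = 23

23


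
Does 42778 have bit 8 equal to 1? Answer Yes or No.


0b1010011100011010, bit 8 = 1. Yes

Yes


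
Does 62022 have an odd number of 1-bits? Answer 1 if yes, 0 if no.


0b1111001001000110 has 8 ones => parity 0

0


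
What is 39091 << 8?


0b1001100010110011 << 8 = 0b100110001011001100000000 = 10007296

10007296


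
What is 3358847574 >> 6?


0b11001000001100111111001001010110 >> 6 = 0b11001000001100111111001001 = 52481993

52481993


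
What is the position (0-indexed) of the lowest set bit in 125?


0b1111101. Lowest set bit at position 0

0


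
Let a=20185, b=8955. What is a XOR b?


20185 ^ 8955 = 27682

27682


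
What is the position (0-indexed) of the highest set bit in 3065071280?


0b10110110101100010100011010110000. Highest set bit at position 31

31


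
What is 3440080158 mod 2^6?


3440080158 & 63 = 30

30


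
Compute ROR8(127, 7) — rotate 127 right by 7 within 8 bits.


Rotate 0b1111111 right by 7 (8-bit) = 0b11111110 = 254

254


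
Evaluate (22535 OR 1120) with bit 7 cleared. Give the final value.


Step 1: 22535 | 1120 = 23655
Step 2: 23655 & ~(1 << 7) = 23655

23655


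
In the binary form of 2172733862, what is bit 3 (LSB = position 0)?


0b10000001100000010100100110100110, position 3 = 0

0


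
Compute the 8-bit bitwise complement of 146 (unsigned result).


~0b10010010 = 0b1101101 = 109 (8-bit unsigned)

109


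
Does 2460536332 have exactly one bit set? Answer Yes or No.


0b10010010101010001100111000001100. Multiple bits set => No

No


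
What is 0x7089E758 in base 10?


7089E758 hex = 1888085848 decimal

1888085848


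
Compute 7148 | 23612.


0b1101111101100 | 0b101110000111100 = 0b101111111111100 = 24572

24572


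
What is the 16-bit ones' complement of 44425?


44425 ^ 65535 = 21110

21110


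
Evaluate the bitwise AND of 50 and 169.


0b110010 & 0b10101001 = 0b100000 = 32

32


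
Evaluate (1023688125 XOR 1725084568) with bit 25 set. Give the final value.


Step 1: 1023688125 ^ 1725084568 = 1540787749
Step 2: 1540787749 | (1 << 25) = 1540787749 | 33554432 = 1540787749

1540787749


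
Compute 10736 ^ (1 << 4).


10736 ^ (1 << 4) = 10736 ^ 16 = 10720

10720


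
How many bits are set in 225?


0b11100001 has 4 set bits

4


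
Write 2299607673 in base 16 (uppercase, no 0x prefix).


2299607673 = 89113A79 hex

89113A79


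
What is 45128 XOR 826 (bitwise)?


0b1011000001001000 ^ 0b1100111010 = 0b1011001101110010 = 45938

45938


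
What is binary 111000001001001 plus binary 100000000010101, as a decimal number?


111000001001001 + 100000000010101 = 1011000001011110 = 45150

45150


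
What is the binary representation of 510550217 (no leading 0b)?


510550217 = 11110011011100110000011001001 in binary

11110011011100110000011001001


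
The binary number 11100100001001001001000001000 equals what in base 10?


11100100001001001001000001000 in decimal = 478450184

478450184


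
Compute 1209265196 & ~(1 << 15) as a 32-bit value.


1209265196 & ~(1 << 15) = 1209232428

1209232428


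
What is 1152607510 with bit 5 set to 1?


1152607510 | (1 << 5) = 1152607510 | 32 = 1152607542

1152607542


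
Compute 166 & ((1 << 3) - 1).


166 & 7 = 6

6


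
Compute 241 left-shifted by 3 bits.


0b11110001 << 3 = 0b11110001000 = 1928

1928


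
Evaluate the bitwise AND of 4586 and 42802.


0b1000111101010 & 0b1010011100110010 = 0b100100010 = 290

290


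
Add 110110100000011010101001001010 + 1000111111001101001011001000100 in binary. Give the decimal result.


110110100000011010101001001010 + 1000111111001101001011001000100 = 1111110011010000100000010001110 = 2120761486

2120761486


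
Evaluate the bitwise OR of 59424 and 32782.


0b1110100000100000 | 0b1000000000001110 = 0b1110100000101110 = 59438

59438


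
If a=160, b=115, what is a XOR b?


160 ^ 115 = 211

211


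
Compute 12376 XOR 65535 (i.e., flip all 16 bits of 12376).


12376 ^ 65535 = 53159

53159


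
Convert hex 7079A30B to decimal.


7079A30B hex = 1887019787 decimal

1887019787


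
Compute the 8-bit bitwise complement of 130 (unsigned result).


~0b10000010 = 0b1111101 = 125 (8-bit unsigned)

125


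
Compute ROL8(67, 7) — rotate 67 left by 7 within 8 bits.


Rotate 0b1000011 left by 7 (8-bit) = 0b10100001 = 161

161


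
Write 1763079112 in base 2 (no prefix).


1763079112 = 1101001000101100111001111001000 in binary

1101001000101100111001111001000


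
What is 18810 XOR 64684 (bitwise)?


0b100100101111010 ^ 0b1111110010101100 = 0b1011010111010110 = 46550

46550


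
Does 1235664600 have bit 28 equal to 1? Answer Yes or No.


0b1001001101001101011111011011000, bit 28 = 0. No

No


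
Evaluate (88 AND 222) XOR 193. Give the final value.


Step 1: 88 & 222 = 88
Step 2: 88 ^ 193 = 153

153


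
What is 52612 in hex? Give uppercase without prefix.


52612 = CD84 hex

CD84


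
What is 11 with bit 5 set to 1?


11 | (1 << 5) = 11 | 32 = 43

43


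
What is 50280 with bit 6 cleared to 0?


50280 & ~(1 << 6) = 50216

50216


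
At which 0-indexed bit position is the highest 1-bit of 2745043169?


0b10100011100111100000100011100001. Highest set bit at position 31

31


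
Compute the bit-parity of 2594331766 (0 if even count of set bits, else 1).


0b10011010101000100101110001110110 has 16 ones => parity 0

0


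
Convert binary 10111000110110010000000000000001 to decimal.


10111000110110010000000000000001 in decimal = 3101229057

3101229057


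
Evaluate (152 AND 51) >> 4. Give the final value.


Step 1: 152 & 51 = 16
Step 2: 16 >> 4 = 1

1


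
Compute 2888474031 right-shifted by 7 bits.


0b10101100001010101001110110101111 >> 7 = 0b1010110000101010100111011 = 22566203

22566203


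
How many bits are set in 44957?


0b1010111110011101 has 11 set bits

11


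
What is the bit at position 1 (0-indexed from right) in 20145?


0b100111010110001, position 1 = 0

0


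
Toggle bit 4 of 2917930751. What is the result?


2917930751 ^ (1 << 4) = 2917930751 ^ 16 = 2917930735

2917930735


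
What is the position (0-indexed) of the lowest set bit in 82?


0b1010010. Lowest set bit at position 1

1


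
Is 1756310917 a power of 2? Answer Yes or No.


0b1101000101011110010110110000101. Multiple bits set => No

No


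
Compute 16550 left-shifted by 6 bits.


0b100000010100110 << 6 = 0b100000010100110000000 = 1059200

1059200


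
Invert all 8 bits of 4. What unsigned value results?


4 ^ 255 = 251

251


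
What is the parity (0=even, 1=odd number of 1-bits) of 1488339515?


0b1011000101101100100001000111011 has 15 ones => parity 1

1


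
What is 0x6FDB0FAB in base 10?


6FDB0FAB hex = 1876627371 decimal

1876627371


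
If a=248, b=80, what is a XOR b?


248 ^ 80 = 168

168


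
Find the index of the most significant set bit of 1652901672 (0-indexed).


0b1100010100001010100011100101000. Highest set bit at position 30

30


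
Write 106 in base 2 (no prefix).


106 = 1101010 in binary

1101010


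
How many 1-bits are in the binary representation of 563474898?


0b100001100101011111000111010010 has 15 set bits

15


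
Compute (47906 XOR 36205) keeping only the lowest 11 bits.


Step 1: 47906 ^ 36205 = 13903
Step 2: 13903 & 2047 = 1615

1615


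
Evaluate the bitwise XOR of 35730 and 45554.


0b1000101110010010 ^ 0b1011000111110010 = 0b11101001100000 = 14944

14944


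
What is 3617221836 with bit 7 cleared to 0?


3617221836 & ~(1 << 7) = 3617221708

3617221708


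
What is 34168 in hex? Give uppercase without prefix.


34168 = 8578 hex

8578


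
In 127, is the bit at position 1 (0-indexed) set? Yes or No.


0b1111111, bit 1 = 1. Yes

Yes


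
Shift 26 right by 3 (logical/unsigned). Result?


0b11010 >> 3 = 0b11 = 3

3


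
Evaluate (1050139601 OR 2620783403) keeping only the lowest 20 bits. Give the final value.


Step 1: 1050139601 | 2620783403 = 3199728635
Step 2: 3199728635 & 1048575 = 523259

523259


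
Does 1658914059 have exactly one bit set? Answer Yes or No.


0b1100010111000010000010100001011. Multiple bits set => No

No


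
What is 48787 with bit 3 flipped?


48787 ^ (1 << 3) = 48787 ^ 8 = 48795

48795


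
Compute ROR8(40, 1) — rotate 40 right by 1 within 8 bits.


Rotate 0b101000 right by 1 (8-bit) = 0b10100 = 20

20


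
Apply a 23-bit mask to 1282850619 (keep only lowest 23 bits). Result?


1282850619 & 8388607 = 7782203

7782203


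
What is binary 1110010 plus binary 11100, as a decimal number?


1110010 + 11100 = 10001110 = 142

142


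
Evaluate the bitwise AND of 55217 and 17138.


0b1101011110110001 & 0b100001011110010 = 0b100001010110000 = 17072

17072


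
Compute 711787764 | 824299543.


0b101010011011010000010011110100 | 0b110001001000011101000000010111 = 0b111011011011011101010011110111 = 997053687

997053687


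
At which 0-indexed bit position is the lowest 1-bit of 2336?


0b100100100000. Lowest set bit at position 5

5


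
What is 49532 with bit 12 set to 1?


49532 | (1 << 12) = 49532 | 4096 = 53628

53628


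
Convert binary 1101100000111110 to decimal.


1101100000111110 in decimal = 55358

55358


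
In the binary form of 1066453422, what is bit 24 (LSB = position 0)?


0b111111100100001100100110101110, position 24 = 1

1


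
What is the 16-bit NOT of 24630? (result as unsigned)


~0b110000000110110 = 0b1001111111001001 = 40905 (16-bit unsigned)

40905


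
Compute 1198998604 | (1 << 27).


1198998604 | (1 << 27) = 1198998604 | 134217728 = 1333216332

1333216332


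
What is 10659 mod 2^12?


10659 & 4095 = 2467

2467


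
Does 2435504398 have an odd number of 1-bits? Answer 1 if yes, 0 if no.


0b10010001001010101101100100001110 has 14 ones => parity 0

0


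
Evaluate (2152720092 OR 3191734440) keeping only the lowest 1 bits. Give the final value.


Step 1: 2152720092 | 3191734440 = 3196053244
Step 2: 3196053244 & 1 = 0

0


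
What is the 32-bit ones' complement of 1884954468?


1884954468 ^ 4294967295 = 2410012827

2410012827


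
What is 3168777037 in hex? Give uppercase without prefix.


3168777037 = BCDFB34D hex

BCDFB34D


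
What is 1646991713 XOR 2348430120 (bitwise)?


0b1100010001010110001100101100001 ^ 0b10001011111110100011001100101000 = 0b11101001110100010010101001001001 = 3922799177

3922799177


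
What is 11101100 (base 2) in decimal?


11101100 in decimal = 236

236


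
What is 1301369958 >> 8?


0b1001101100100010101010001100110 >> 8 = 0b10011011001000101010100 = 5083476

5083476


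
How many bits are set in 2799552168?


0b10100110110111011100011010101000 has 17 set bits

17


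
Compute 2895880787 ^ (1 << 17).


2895880787 ^ (1 << 17) = 2895880787 ^ 131072 = 2895749715

2895749715


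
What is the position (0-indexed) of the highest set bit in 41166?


0b1010000011001110. Highest set bit at position 15

15


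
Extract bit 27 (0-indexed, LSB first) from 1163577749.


0b1000101010110101100100110010101, position 27 = 0

0


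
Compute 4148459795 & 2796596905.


0b11110111010001000111100100010011 & 0b10100110101100001010111010101001 = 0b10100110000000000010100000000001 = 2785028097

2785028097


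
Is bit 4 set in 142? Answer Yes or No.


0b10001110, bit 4 = 0. No

No


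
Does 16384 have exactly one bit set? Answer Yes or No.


0b100000000000000. Only one bit set => Yes

Yes


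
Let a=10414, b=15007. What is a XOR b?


10414 ^ 15007 = 4657

4657


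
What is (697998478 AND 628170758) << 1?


Step 1: 697998478 & 628170758 = 554696710
Step 2: 554696710 << 1 = 1109393420

1109393420


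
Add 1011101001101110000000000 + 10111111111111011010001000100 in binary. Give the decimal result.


1011101001101110000000000 + 10111111111111011010001000100 = 11001011101001001000001000100 = 427069508

427069508


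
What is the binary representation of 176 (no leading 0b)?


176 = 10110000 in binary

10110000


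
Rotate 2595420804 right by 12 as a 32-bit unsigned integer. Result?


Rotate 0b10011010101100101111101010000100 right by 12 (32-bit) = 0b10101000010010011010101100101111 = 2823400239

2823400239


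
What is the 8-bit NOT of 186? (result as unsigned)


~0b10111010 = 0b1000101 = 69 (8-bit unsigned)

69


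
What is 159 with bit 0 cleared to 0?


159 & ~(1 << 0) = 158

158


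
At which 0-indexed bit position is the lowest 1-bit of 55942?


0b1101101010000110. Lowest set bit at position 1

1


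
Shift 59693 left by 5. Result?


0b1110100100101101 << 5 = 0b111010010010110100000 = 1910176

1910176


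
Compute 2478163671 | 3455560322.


0b10010011101101011100011011010111 | 0b11001101111101111010101010000010 = 0b11011111111101111110111011010111 = 3757567703

3757567703


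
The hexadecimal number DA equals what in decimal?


DA hex = 218 decimal

218


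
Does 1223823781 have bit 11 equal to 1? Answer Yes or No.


0b1001000111100100001000110100101, bit 11 = 0. No

No


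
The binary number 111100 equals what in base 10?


111100 in decimal = 60

60


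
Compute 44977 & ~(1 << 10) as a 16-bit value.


44977 & ~(1 << 10) = 43953

43953


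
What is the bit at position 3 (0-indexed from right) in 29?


0b11101, position 3 = 1

1


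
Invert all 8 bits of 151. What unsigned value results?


151 ^ 255 = 104

104


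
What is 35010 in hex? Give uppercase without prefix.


35010 = 88C2 hex

88C2


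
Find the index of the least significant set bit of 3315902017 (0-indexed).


0b11000101101001001010011001000001. Lowest set bit at position 0

0


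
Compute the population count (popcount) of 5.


0b101 has 2 set bits

2


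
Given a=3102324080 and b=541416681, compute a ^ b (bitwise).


3102324080 ^ 541416681 = 2561468825

2561468825


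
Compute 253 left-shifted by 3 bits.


0b11111101 << 3 = 0b11111101000 = 2024

2024


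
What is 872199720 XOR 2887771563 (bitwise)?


0b110011111111001011011000101000 ^ 0b10101100000111111110010110101011 = 0b10011111111000110101001110000011 = 2682475395

2682475395


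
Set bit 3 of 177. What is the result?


177 | (1 << 3) = 177 | 8 = 185

185


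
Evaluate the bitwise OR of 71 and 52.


0b1000111 | 0b110100 = 0b1110111 = 119

119


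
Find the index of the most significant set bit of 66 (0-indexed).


0b1000010. Highest set bit at position 6

6


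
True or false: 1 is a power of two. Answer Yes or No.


0b1. Only one bit set => Yes

Yes


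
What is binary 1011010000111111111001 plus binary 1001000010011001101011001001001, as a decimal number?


1011010000111111111001 + 1001000010011001101011001001001 = 1001000011110011110011001000010 = 1215948354

1215948354


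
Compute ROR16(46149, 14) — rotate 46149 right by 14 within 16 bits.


Rotate 0b1011010001000101 right by 14 (16-bit) = 0b1101000100010110 = 53526

53526


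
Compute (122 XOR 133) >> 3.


Step 1: 122 ^ 133 = 255
Step 2: 255 >> 3 = 31

31


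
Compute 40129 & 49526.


0b1001110011000001 & 0b1100000101110110 = 0b1000000001000000 = 32832

32832


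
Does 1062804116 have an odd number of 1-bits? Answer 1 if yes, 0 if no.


0b111111010110010001101010010100 has 16 ones => parity 0

0


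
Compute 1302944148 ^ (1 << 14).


1302944148 ^ (1 << 14) = 1302944148 ^ 16384 = 1302927764

1302927764


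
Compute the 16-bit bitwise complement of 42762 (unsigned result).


~0b1010011100001010 = 0b101100011110101 = 22773 (16-bit unsigned)

22773


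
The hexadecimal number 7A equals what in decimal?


7A hex = 122 decimal

122


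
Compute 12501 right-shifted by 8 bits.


0b11000011010101 >> 8 = 0b110000 = 48

48


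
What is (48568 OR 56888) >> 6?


Step 1: 48568 | 56888 = 65464
Step 2: 65464 >> 6 = 1022

1022


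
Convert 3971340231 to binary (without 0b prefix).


3971340231 = 11101100101101011101011111000111 in binary

11101100101101011101011111000111


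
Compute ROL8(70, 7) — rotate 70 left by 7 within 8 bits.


Rotate 0b1000110 left by 7 (8-bit) = 0b100011 = 35

35


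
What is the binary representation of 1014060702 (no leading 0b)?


1014060702 = 111100011100010101011010011110 in binary

111100011100010101011010011110


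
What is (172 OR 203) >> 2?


Step 1: 172 | 203 = 239
Step 2: 239 >> 2 = 59

59


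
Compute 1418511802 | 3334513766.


0b1010100100011001100010110111010 | 0b11000110110000001010010001100110 = 0b11010110110011001110010111111110 = 3603752446

3603752446


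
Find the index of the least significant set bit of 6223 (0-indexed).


0b1100001001111. Lowest set bit at position 0

0


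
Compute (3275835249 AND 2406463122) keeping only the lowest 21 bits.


Step 1: 3275835249 & 2406463122 = 2202076688
Step 2: 2202076688 & 2097151 = 67088

67088


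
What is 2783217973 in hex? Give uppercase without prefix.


2783217973 = A5E48935 hex

A5E48935


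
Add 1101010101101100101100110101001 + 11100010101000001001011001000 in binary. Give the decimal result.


1101010101101100101100110101001 + 11100010101000001001011001000 = 10000111000010100110110001110001 = 2265607281

2265607281


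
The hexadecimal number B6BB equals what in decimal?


B6BB hex = 46779 decimal

46779


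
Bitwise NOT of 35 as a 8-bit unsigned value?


~0b100011 = 0b11011100 = 220 (8-bit unsigned)

220


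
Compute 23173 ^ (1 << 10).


23173 ^ (1 << 10) = 23173 ^ 1024 = 24197

24197


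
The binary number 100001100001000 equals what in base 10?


100001100001000 in decimal = 17160

17160


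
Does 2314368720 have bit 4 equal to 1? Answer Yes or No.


0b10001001111100100111011011010000, bit 4 = 1. Yes

Yes


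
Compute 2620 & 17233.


0b101000111100 & 0b100001101010001 = 0b1000010000 = 528

528


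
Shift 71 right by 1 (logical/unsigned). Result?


0b1000111 >> 1 = 0b100011 = 35

35


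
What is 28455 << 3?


0b110111100100111 << 3 = 0b110111100100111000 = 227640

227640


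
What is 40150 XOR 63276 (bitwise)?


0b1001110011010110 ^ 0b1111011100101100 = 0b110101111111010 = 27642

27642


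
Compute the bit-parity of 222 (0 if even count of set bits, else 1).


0b11011110 has 6 ones => parity 0

0


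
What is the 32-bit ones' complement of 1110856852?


1110856852 ^ 4294967295 = 3184110443

3184110443


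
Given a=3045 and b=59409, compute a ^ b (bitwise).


3045 ^ 59409 = 58356

58356


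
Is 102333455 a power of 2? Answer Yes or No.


0b110000110010111110000001111. Multiple bits set => No

No


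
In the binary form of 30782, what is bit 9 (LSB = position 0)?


0b111100000111110, position 9 = 0

0


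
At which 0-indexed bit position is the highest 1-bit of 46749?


0b1011011010011101. Highest set bit at position 15

15


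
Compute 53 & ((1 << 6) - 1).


53 & 63 = 53

53


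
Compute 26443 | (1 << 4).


26443 | (1 << 4) = 26443 | 16 = 26459

26459


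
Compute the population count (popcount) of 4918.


0b1001100110110 has 7 set bits

7


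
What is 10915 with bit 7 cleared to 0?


10915 & ~(1 << 7) = 10787

10787


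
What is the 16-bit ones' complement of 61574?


61574 ^ 65535 = 3961

3961


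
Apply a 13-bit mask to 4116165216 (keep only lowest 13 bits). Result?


4116165216 & 8191 = 4704

4704


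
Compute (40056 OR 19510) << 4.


Step 1: 40056 | 19510 = 56446
Step 2: 56446 << 4 = 903136

903136


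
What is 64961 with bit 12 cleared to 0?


64961 & ~(1 << 12) = 60865

60865


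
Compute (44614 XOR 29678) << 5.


Step 1: 44614 ^ 29678 = 56744
Step 2: 56744 << 5 = 1815808

1815808


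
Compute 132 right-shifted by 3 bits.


0b10000100 >> 3 = 0b10000 = 16

16


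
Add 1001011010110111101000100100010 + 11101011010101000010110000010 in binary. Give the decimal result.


1001011010110111101000100100010 + 11101011010101000010110000010 = 1101000110001100101011010100100 = 1757828772

1757828772


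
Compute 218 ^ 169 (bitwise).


0b11011010 ^ 0b10101001 = 0b1110011 = 115

115


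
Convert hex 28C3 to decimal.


28C3 hex = 10435 decimal

10435


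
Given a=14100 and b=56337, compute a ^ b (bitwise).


14100 ^ 56337 = 60165

60165


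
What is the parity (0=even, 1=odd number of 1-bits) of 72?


0b1001000 has 2 ones => parity 0

0


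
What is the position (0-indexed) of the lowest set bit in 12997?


0b11001011000101. Lowest set bit at position 0

0


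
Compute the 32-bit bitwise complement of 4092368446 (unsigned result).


~0b11110011111011001001011000111110 = 0b1100000100110110100111000001 = 202598849 (32-bit unsigned)

202598849


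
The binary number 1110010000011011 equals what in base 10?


1110010000011011 in decimal = 58395

58395


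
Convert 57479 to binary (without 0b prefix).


57479 = 1110000010000111 in binary

1110000010000111


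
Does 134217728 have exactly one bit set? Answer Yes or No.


0b1000000000000000000000000000. Only one bit set => Yes

Yes


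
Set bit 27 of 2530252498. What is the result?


2530252498 | (1 << 27) = 2530252498 | 134217728 = 2664470226

2664470226


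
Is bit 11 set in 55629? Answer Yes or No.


0b1101100101001101, bit 11 = 1. Yes

Yes


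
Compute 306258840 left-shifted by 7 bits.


0b10010010000010010001110011000 << 7 = 0b100100100000100100011100110000000000 = 39201131520

39201131520


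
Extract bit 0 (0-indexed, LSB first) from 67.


0b1000011, position 0 = 1

1


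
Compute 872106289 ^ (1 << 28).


872106289 ^ (1 << 28) = 872106289 ^ 268435456 = 603670833

603670833


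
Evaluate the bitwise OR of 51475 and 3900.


0b1100100100010011 | 0b111100111100 = 0b1100111100111111 = 53055

53055


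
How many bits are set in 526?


0b1000001110 has 4 set bits

4


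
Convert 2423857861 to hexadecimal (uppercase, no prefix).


2423857861 = 907922C5 hex

907922C5


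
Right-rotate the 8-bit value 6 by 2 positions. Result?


Rotate 0b110 right by 2 (8-bit) = 0b10000001 = 129

129


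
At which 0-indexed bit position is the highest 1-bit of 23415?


0b101101101110111. Highest set bit at position 14

14


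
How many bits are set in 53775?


0b1101001000001111 has 8 set bits

8


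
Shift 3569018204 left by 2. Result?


0b11010100101110101110010101011100 << 2 = 0b1101010010111010111001010101110000 = 14276072816

14276072816


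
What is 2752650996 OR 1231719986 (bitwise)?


0b10100100000100100001111011110100 | 0b1001001011010101000111000110010 = 0b11101101011110101001111011110110 = 3984236278

3984236278


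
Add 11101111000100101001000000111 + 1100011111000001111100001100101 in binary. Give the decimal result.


11101111000100101001000000111 + 1100011111000001111100001100101 = 10000001110000110100101001101100 = 2177059436

2177059436


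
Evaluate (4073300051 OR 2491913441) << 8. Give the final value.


Step 1: 4073300051 | 2491913441 = 4140807411
Step 2: 4140807411 << 8 = 1060046697216

1060046697216


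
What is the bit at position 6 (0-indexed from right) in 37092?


0b1001000011100100, position 6 = 1

1


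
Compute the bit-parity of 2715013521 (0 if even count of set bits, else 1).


0b10100001110100111101000110010001 has 15 ones => parity 1

1


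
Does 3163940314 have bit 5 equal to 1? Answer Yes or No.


0b10111100100101011110010111011010, bit 5 = 0. No

No


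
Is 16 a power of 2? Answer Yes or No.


0b10000. Only one bit set => Yes

Yes


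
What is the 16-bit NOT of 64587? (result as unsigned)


~0b1111110001001011 = 0b1110110100 = 948 (16-bit unsigned)

948


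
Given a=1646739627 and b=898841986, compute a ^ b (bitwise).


1646739627 ^ 898841986 = 1471446313

1471446313


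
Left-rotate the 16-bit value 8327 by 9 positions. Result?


Rotate 0b10000010000111 left by 9 (16-bit) = 0b111001000001 = 3649

3649


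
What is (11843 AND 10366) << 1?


Step 1: 11843 & 10366 = 10306
Step 2: 10306 << 1 = 20612

20612


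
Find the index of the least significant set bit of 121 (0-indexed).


0b1111001. Lowest set bit at position 0

0


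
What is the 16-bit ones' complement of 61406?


61406 ^ 65535 = 4129

4129


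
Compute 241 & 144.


0b11110001 & 0b10010000 = 0b10010000 = 144

144


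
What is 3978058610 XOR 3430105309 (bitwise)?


0b11101101000111000101101101110010 ^ 0b11001100011100110100000011011101 = 0b100001011011110001101110101111 = 560929711

560929711


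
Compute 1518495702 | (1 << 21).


1518495702 | (1 << 21) = 1518495702 | 2097152 = 1520592854

1520592854


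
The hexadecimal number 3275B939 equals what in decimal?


3275B939 hex = 846575929 decimal

846575929


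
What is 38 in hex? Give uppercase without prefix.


38 = 26 hex

26


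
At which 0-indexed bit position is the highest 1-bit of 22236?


0b101011011011100. Highest set bit at position 14

14


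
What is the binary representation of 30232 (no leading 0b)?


30232 = 111011000011000 in binary

111011000011000


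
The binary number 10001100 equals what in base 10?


10001100 in decimal = 140

140


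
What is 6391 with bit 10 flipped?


6391 ^ (1 << 10) = 6391 ^ 1024 = 7415

7415


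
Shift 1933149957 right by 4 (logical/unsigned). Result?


0b1110011001110011000011100000101 >> 4 = 0b111001100111001100001110000 = 120821872

120821872


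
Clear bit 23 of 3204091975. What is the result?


3204091975 & ~(1 << 23) = 3195703367

3195703367


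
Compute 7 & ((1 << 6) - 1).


7 & 63 = 7

7


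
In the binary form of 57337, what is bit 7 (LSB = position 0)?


0b1101111111111001, position 7 = 1

1


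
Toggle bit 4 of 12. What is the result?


12 ^ (1 << 4) = 12 ^ 16 = 28

28


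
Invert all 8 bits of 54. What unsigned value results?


54 ^ 255 = 201

201


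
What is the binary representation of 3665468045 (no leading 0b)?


3665468045 = 11011010011110101001101010001101 in binary

11011010011110101001101010001101


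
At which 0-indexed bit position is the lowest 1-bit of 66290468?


0b11111100111000001100100100. Lowest set bit at position 2

2


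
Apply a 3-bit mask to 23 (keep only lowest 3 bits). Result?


23 & 7 = 7

7


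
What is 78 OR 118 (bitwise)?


0b1001110 | 0b1110110 = 0b1111110 = 126

126


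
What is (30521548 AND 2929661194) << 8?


Step 1: 30521548 & 2929661194 = 9506824
Step 2: 9506824 << 8 = 2433746944

2433746944


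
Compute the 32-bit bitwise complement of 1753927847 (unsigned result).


~0b1101000100010101101000010100111 = 0b10010111011101010010111101011000 = 2541039448 (32-bit unsigned)

2541039448


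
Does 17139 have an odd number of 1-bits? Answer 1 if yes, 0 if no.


0b100001011110011 has 8 ones => parity 0

0


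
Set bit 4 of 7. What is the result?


7 | (1 << 4) = 7 | 16 = 23

23


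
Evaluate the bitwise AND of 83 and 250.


0b1010011 & 0b11111010 = 0b1010010 = 82

82


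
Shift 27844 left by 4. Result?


0b110110011000100 << 4 = 0b1101100110001000000 = 445504

445504


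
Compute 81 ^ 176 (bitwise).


0b1010001 ^ 0b10110000 = 0b11100001 = 225

225


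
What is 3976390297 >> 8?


0b11101101000000101110011010011001 >> 8 = 0b111011010000001011100110 = 15532774

15532774


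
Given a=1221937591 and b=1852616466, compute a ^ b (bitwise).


1221937591 ^ 1852616466 = 649717413

649717413
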